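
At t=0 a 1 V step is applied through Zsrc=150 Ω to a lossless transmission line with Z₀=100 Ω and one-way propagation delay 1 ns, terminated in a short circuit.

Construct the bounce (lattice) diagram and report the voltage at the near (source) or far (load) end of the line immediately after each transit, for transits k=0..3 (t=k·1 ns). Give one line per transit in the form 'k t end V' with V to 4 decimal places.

Γ_L=-1.000000, Γ_S=0.200000; launch V₁=1·100/250=0.400000
k=0 src: V=0.4000
k=1 load: inc=0.400000, refl=0.400000·-1.000000=-0.4000; V=0.000000+0.400000+-0.400000=0.0000
k=2 src: inc=-0.400000, refl=-0.400000·0.200000=-0.0800; V=0.400000+-0.400000+-0.080000=-0.0800
k=3 load: inc=-0.080000, refl=-0.080000·-1.000000=0.0800; V=0.000000+-0.080000+0.080000=0.0000

0 0 source 0.4000
1 1 load 0.0000
2 2 source -0.0800
3 3 load 0.0000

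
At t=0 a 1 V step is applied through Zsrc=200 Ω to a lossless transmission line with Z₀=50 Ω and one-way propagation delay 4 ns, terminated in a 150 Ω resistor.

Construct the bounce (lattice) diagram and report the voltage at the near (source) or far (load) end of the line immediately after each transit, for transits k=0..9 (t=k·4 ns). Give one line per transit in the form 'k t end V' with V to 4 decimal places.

0 0 source 0.2000
1 4 load 0.3000
2 8 source 0.3600
3 12 load 0.3900
4 16 source 0.4080
5 20 load 0.4170
6 24 source 0.4224
7 28 load 0.4251
8 32 source 0.4267
9 36 load 0.4275

Γ_L=0.500000, Γ_S=0.600000; launch V₁=1·50/250=0.200000
k=0 src: V=0.2000
k=1 load: inc=0.200000, refl=0.200000·0.500000=0.1000; V=0.000000+0.200000+0.100000=0.3000
k=2 src: inc=0.100000, refl=0.100000·0.600000=0.0600; V=0.200000+0.100000+0.060000=0.3600
k=3 load: inc=0.060000, refl=0.060000·0.500000=0.0300; V=0.300000+0.060000+0.030000=0.3900
k=4 src: inc=0.030000, refl=0.030000·0.600000=0.0180; V=0.360000+0.030000+0.018000=0.4080
k=5 load: inc=0.018000, refl=0.018000·0.500000=0.0090; V=0.390000+0.018000+0.009000=0.4170
k=6 src: inc=0.009000, refl=0.009000·0.600000=0.0054; V=0.408000+0.009000+0.005400=0.4224
k=7 load: inc=0.005400, refl=0.005400·0.500000=0.0027; V=0.417000+0.005400+0.002700=0.4251
k=8 src: inc=0.002700, refl=0.002700·0.600000=0.0016; V=0.422400+0.002700+0.001620=0.4267
k=9 load: inc=0.001620, refl=0.001620·0.500000=0.0008; V=0.425100+0.001620+0.000810=0.4275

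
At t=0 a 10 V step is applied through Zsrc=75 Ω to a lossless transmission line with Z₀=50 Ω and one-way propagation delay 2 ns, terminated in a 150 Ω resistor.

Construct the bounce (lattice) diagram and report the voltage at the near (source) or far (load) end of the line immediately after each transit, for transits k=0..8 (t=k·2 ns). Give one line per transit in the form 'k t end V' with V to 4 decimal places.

0 0 source 4.0000
1 2 load 6.0000
2 4 source 6.4000
3 6 load 6.6000
4 8 source 6.6400
5 10 load 6.6600
6 12 source 6.6640
7 14 load 6.6660
8 16 source 6.6664

Γ_L=0.500000, Γ_S=0.200000; launch V₁=10·50/125=4.000000
k=0 src: V=4.0000
k=1 load: inc=4.000000, refl=4.000000·0.500000=2.0000; V=0.000000+4.000000+2.000000=6.0000
k=2 src: inc=2.000000, refl=2.000000·0.200000=0.4000; V=4.000000+2.000000+0.400000=6.4000
k=3 load: inc=0.400000, refl=0.400000·0.500000=0.2000; V=6.000000+0.400000+0.200000=6.6000
k=4 src: inc=0.200000, refl=0.200000·0.200000=0.0400; V=6.400000+0.200000+0.040000=6.6400
k=5 load: inc=0.040000, refl=0.040000·0.500000=0.0200; V=6.600000+0.040000+0.020000=6.6600
k=6 src: inc=0.020000, refl=0.020000·0.200000=0.0040; V=6.640000+0.020000+0.004000=6.6640
k=7 load: inc=0.004000, refl=0.004000·0.500000=0.0020; V=6.660000+0.004000+0.002000=6.6660
k=8 src: inc=0.002000, refl=0.002000·0.200000=0.0004; V=6.664000+0.002000+0.000400=6.6664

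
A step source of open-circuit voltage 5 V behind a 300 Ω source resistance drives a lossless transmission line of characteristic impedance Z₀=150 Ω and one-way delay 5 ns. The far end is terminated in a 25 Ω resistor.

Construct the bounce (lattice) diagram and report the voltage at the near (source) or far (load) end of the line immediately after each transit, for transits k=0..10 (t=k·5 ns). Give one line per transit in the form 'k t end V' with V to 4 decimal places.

Γ_L=-0.714286, Γ_S=0.333333; launch V₁=5·150/450=1.666667
k=0 src: V=1.6667
k=1 load: inc=1.666667, refl=1.666667·-0.714286=-1.1905; V=0.000000+1.666667+-1.190476=0.4762
k=2 src: inc=-1.190476, refl=-1.190476·0.333333=-0.3968; V=1.666667+-1.190476+-0.396825=0.0794
k=3 load: inc=-0.396825, refl=-0.396825·-0.714286=0.2834; V=0.476190+-0.396825+0.283447=0.3628
k=4 src: inc=0.283447, refl=0.283447·0.333333=0.0945; V=0.079365+0.283447+0.094482=0.4573
k=5 load: inc=0.094482, refl=0.094482·-0.714286=-0.0675; V=0.362812+0.094482+-0.067487=0.3898
k=6 src: inc=-0.067487, refl=-0.067487·0.333333=-0.0225; V=0.457294+-0.067487+-0.022496=0.3673
k=7 load: inc=-0.022496, refl=-0.022496·-0.714286=0.0161; V=0.389807+-0.022496+0.016068=0.3834
k=8 src: inc=0.016068, refl=0.016068·0.333333=0.0054; V=0.367311+0.016068+0.005356=0.3887
k=9 load: inc=0.005356, refl=0.005356·-0.714286=-0.0038; V=0.383379+0.005356+-0.003826=0.3849
k=10 src: inc=-0.003826, refl=-0.003826·0.333333=-0.0013; V=0.388735+-0.003826+-0.001275=0.3836

0 0 source 1.6667
1 5 load 0.4762
2 10 source 0.0794
3 15 load 0.3628
4 20 source 0.4573
5 25 load 0.3898
6 30 source 0.3673
7 35 load 0.3834
8 40 source 0.3887
9 45 load 0.3849
10 50 source 0.3836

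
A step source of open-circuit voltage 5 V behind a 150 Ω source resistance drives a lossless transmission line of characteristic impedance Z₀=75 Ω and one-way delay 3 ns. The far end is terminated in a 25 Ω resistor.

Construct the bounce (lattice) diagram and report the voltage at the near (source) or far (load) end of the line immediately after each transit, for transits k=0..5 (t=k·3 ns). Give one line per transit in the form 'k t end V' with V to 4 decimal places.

Γ_L=-0.500000, Γ_S=0.333333; launch V₁=5·75/225=1.666667
k=0 src: V=1.6667
k=1 load: inc=1.666667, refl=1.666667·-0.500000=-0.8333; V=0.000000+1.666667+-0.833333=0.8333
k=2 src: inc=-0.833333, refl=-0.833333·0.333333=-0.2778; V=1.666667+-0.833333+-0.277778=0.5556
k=3 load: inc=-0.277778, refl=-0.277778·-0.500000=0.1389; V=0.833333+-0.277778+0.138889=0.6944
k=4 src: inc=0.138889, refl=0.138889·0.333333=0.0463; V=0.555556+0.138889+0.046296=0.7407
k=5 load: inc=0.046296, refl=0.046296·-0.500000=-0.0231; V=0.694444+0.046296+-0.023148=0.7176

0 0 source 1.6667
1 3 load 0.8333
2 6 source 0.5556
3 9 load 0.6944
4 12 source 0.7407
5 15 load 0.7176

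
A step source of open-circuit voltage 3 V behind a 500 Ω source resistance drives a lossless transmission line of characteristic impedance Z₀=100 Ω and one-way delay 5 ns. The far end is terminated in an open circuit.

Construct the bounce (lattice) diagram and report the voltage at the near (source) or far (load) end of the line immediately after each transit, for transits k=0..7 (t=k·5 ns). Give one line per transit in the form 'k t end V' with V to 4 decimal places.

0 0 source 0.5000
1 5 load 1.0000
2 10 source 1.3333
3 15 load 1.6667
4 20 source 1.8889
5 25 load 2.1111
6 30 source 2.2593
7 35 load 2.4074

Γ_L=1.000000, Γ_S=0.666667; launch V₁=3·100/600=0.500000
k=0 src: V=0.5000
k=1 load: inc=0.500000, refl=0.500000·1.000000=0.5000; V=0.000000+0.500000+0.500000=1.0000
k=2 src: inc=0.500000, refl=0.500000·0.666667=0.3333; V=0.500000+0.500000+0.333333=1.3333
k=3 load: inc=0.333333, refl=0.333333·1.000000=0.3333; V=1.000000+0.333333+0.333333=1.6667
k=4 src: inc=0.333333, refl=0.333333·0.666667=0.2222; V=1.333333+0.333333+0.222222=1.8889
k=5 load: inc=0.222222, refl=0.222222·1.000000=0.2222; V=1.666667+0.222222+0.222222=2.1111
k=6 src: inc=0.222222, refl=0.222222·0.666667=0.1481; V=1.888889+0.222222+0.148148=2.2593
k=7 load: inc=0.148148, refl=0.148148·1.000000=0.1481; V=2.111111+0.148148+0.148148=2.4074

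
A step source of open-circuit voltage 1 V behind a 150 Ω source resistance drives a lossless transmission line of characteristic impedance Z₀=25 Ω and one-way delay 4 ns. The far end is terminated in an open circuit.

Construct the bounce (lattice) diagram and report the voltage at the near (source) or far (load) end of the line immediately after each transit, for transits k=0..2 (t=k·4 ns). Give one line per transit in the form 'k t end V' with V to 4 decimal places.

Γ_L=1.000000, Γ_S=0.714286; launch V₁=1·25/175=0.142857
k=0 src: V=0.1429
k=1 load: inc=0.142857, refl=0.142857·1.000000=0.1429; V=0.000000+0.142857+0.142857=0.2857
k=2 src: inc=0.142857, refl=0.142857·0.714286=0.1020; V=0.142857+0.142857+0.102041=0.3878

0 0 source 0.1429
1 4 load 0.2857
2 8 source 0.3878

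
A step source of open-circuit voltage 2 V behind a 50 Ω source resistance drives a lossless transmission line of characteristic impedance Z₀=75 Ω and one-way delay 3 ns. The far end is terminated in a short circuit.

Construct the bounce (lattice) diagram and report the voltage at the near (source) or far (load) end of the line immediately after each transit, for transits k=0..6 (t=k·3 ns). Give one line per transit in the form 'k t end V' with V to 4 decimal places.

Γ_L=-1.000000, Γ_S=-0.200000; launch V₁=2·75/125=1.200000
k=0 src: V=1.2000
k=1 load: inc=1.200000, refl=1.200000·-1.000000=-1.2000; V=0.000000+1.200000+-1.200000=0.0000
k=2 src: inc=-1.200000, refl=-1.200000·-0.200000=0.2400; V=1.200000+-1.200000+0.240000=0.2400
k=3 load: inc=0.240000, refl=0.240000·-1.000000=-0.2400; V=0.000000+0.240000+-0.240000=0.0000
k=4 src: inc=-0.240000, refl=-0.240000·-0.200000=0.0480; V=0.240000+-0.240000+0.048000=0.0480
k=5 load: inc=0.048000, refl=0.048000·-1.000000=-0.0480; V=0.000000+0.048000+-0.048000=0.0000
k=6 src: inc=-0.048000, refl=-0.048000·-0.200000=0.0096; V=0.048000+-0.048000+0.009600=0.0096

0 0 source 1.2000
1 3 load 0.0000
2 6 source 0.2400
3 9 load 0.0000
4 12 source 0.0480
5 15 load 0.0000
6 18 source 0.0096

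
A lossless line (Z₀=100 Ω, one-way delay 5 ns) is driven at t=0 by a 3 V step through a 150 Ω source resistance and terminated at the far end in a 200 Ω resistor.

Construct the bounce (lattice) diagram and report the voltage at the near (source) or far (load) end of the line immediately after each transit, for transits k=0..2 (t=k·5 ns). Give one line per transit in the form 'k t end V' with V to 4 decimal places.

0 0 source 1.2000
1 5 load 1.6000
2 10 source 1.6800

Γ_L=0.333333, Γ_S=0.200000; launch V₁=3·100/250=1.200000
k=0 src: V=1.2000
k=1 load: inc=1.200000, refl=1.200000·0.333333=0.4000; V=0.000000+1.200000+0.400000=1.6000
k=2 src: inc=0.400000, refl=0.400000·0.200000=0.0800; V=1.200000+0.400000+0.080000=1.6800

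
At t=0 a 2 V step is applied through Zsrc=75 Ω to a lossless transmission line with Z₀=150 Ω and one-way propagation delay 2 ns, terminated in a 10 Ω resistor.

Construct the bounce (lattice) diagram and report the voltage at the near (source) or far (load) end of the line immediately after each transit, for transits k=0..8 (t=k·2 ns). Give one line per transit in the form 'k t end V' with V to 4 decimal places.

Γ_L=-0.875000, Γ_S=-0.333333; launch V₁=2·150/225=1.333333
k=0 src: V=1.3333
k=1 load: inc=1.333333, refl=1.333333·-0.875000=-1.1667; V=0.000000+1.333333+-1.166667=0.1667
k=2 src: inc=-1.166667, refl=-1.166667·-0.333333=0.3889; V=1.333333+-1.166667+0.388889=0.5556
k=3 load: inc=0.388889, refl=0.388889·-0.875000=-0.3403; V=0.166667+0.388889+-0.340278=0.2153
k=4 src: inc=-0.340278, refl=-0.340278·-0.333333=0.1134; V=0.555556+-0.340278+0.113426=0.3287
k=5 load: inc=0.113426, refl=0.113426·-0.875000=-0.0992; V=0.215278+0.113426+-0.099248=0.2295
k=6 src: inc=-0.099248, refl=-0.099248·-0.333333=0.0331; V=0.328704+-0.099248+0.033083=0.2625
k=7 load: inc=0.033083, refl=0.033083·-0.875000=-0.0289; V=0.229456+0.033083+-0.028947=0.2336
k=8 src: inc=-0.028947, refl=-0.028947·-0.333333=0.0096; V=0.262539+-0.028947+0.009649=0.2432

0 0 source 1.3333
1 2 load 0.1667
2 4 source 0.5556
3 6 load 0.2153
4 8 source 0.3287
5 10 load 0.2295
6 12 source 0.2625
7 14 load 0.2336
8 16 source 0.2432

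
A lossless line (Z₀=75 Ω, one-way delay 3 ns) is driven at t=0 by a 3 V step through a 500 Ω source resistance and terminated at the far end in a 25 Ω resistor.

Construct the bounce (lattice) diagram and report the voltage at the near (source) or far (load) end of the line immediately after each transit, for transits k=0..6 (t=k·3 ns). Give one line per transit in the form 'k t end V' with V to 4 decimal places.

0 0 source 0.3913
1 3 load 0.1957
2 6 source 0.0510
3 9 load 0.1233
4 12 source 0.1768
5 15 load 0.1501
6 18 source 0.1303

Γ_L=-0.500000, Γ_S=0.739130; launch V₁=3·75/575=0.391304
k=0 src: V=0.3913
k=1 load: inc=0.391304, refl=0.391304·-0.500000=-0.1957; V=0.000000+0.391304+-0.195652=0.1957
k=2 src: inc=-0.195652, refl=-0.195652·0.739130=-0.1446; V=0.391304+-0.195652+-0.144612=0.0510
k=3 load: inc=-0.144612, refl=-0.144612·-0.500000=0.0723; V=0.195652+-0.144612+0.072306=0.1233
k=4 src: inc=0.072306, refl=0.072306·0.739130=0.0534; V=0.051040+0.072306+0.053444=0.1768
k=5 load: inc=0.053444, refl=0.053444·-0.500000=-0.0267; V=0.123346+0.053444+-0.026722=0.1501
k=6 src: inc=-0.026722, refl=-0.026722·0.739130=-0.0198; V=0.176790+-0.026722+-0.019751=0.1303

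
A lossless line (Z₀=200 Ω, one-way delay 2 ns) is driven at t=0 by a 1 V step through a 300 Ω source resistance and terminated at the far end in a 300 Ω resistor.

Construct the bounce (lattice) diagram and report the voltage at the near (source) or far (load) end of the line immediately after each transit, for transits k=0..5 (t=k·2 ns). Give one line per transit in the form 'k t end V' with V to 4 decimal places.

Γ_L=0.200000, Γ_S=0.200000; launch V₁=1·200/500=0.400000
k=0 src: V=0.4000
k=1 load: inc=0.400000, refl=0.400000·0.200000=0.0800; V=0.000000+0.400000+0.080000=0.4800
k=2 src: inc=0.080000, refl=0.080000·0.200000=0.0160; V=0.400000+0.080000+0.016000=0.4960
k=3 load: inc=0.016000, refl=0.016000·0.200000=0.0032; V=0.480000+0.016000+0.003200=0.4992
k=4 src: inc=0.003200, refl=0.003200·0.200000=0.0006; V=0.496000+0.003200+0.000640=0.4998
k=5 load: inc=0.000640, refl=0.000640·0.200000=0.0001; V=0.499200+0.000640+0.000128=0.5000

0 0 source 0.4000
1 2 load 0.4800
2 4 source 0.4960
3 6 load 0.4992
4 8 source 0.4998
5 10 load 0.5000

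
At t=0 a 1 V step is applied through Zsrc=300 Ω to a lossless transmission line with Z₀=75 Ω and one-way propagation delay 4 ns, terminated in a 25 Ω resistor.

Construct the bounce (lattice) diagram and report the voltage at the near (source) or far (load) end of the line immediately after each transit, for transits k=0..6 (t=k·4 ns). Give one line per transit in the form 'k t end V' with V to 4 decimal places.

0 0 source 0.2000
1 4 load 0.1000
2 8 source 0.0400
3 12 load 0.0700
4 16 source 0.0880
5 20 load 0.0790
6 24 source 0.0736

Γ_L=-0.500000, Γ_S=0.600000; launch V₁=1·75/375=0.200000
k=0 src: V=0.2000
k=1 load: inc=0.200000, refl=0.200000·-0.500000=-0.1000; V=0.000000+0.200000+-0.100000=0.1000
k=2 src: inc=-0.100000, refl=-0.100000·0.600000=-0.0600; V=0.200000+-0.100000+-0.060000=0.0400
k=3 load: inc=-0.060000, refl=-0.060000·-0.500000=0.0300; V=0.100000+-0.060000+0.030000=0.0700
k=4 src: inc=0.030000, refl=0.030000·0.600000=0.0180; V=0.040000+0.030000+0.018000=0.0880
k=5 load: inc=0.018000, refl=0.018000·-0.500000=-0.0090; V=0.070000+0.018000+-0.009000=0.0790
k=6 src: inc=-0.009000, refl=-0.009000·0.600000=-0.0054; V=0.088000+-0.009000+-0.005400=0.0736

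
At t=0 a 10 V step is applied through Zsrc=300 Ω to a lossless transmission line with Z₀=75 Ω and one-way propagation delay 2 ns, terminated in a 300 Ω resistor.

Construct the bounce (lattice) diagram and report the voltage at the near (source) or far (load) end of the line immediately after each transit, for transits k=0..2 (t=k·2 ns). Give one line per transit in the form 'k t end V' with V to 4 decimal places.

0 0 source 2.0000
1 2 load 3.2000
2 4 source 3.9200

Γ_L=0.600000, Γ_S=0.600000; launch V₁=10·75/375=2.000000
k=0 src: V=2.0000
k=1 load: inc=2.000000, refl=2.000000·0.600000=1.2000; V=0.000000+2.000000+1.200000=3.2000
k=2 src: inc=1.200000, refl=1.200000·0.600000=0.7200; V=2.000000+1.200000+0.720000=3.9200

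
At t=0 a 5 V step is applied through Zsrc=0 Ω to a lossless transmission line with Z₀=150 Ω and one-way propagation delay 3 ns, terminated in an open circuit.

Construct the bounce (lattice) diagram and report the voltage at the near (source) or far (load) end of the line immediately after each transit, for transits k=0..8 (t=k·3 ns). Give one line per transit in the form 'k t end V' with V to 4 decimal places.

0 0 source 5.0000
1 3 load 10.0000
2 6 source 5.0000
3 9 load 0.0000
4 12 source 5.0000
5 15 load 10.0000
6 18 source 5.0000
7 21 load 0.0000
8 24 source 5.0000

Γ_L=1.000000, Γ_S=-1.000000; launch V₁=5·150/150=5.000000
k=0 src: V=5.0000
k=1 load: inc=5.000000, refl=5.000000·1.000000=5.0000; V=0.000000+5.000000+5.000000=10.0000
k=2 src: inc=5.000000, refl=5.000000·-1.000000=-5.0000; V=5.000000+5.000000+-5.000000=5.0000
k=3 load: inc=-5.000000, refl=-5.000000·1.000000=-5.0000; V=10.000000+-5.000000+-5.000000=0.0000
k=4 src: inc=-5.000000, refl=-5.000000·-1.000000=5.0000; V=5.000000+-5.000000+5.000000=5.0000
k=5 load: inc=5.000000, refl=5.000000·1.000000=5.0000; V=0.000000+5.000000+5.000000=10.0000
k=6 src: inc=5.000000, refl=5.000000·-1.000000=-5.0000; V=5.000000+5.000000+-5.000000=5.0000
k=7 load: inc=-5.000000, refl=-5.000000·1.000000=-5.0000; V=10.000000+-5.000000+-5.000000=0.0000
k=8 src: inc=-5.000000, refl=-5.000000·-1.000000=5.0000; V=5.000000+-5.000000+5.000000=5.0000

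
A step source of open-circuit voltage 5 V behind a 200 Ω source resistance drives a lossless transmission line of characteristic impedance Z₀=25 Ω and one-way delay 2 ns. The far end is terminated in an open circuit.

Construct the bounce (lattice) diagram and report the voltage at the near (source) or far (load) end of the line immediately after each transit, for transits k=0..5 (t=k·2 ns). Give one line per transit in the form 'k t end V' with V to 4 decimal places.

Γ_L=1.000000, Γ_S=0.777778; launch V₁=5·25/225=0.555556
k=0 src: V=0.5556
k=1 load: inc=0.555556, refl=0.555556·1.000000=0.5556; V=0.000000+0.555556+0.555556=1.1111
k=2 src: inc=0.555556, refl=0.555556·0.777778=0.4321; V=0.555556+0.555556+0.432099=1.5432
k=3 load: inc=0.432099, refl=0.432099·1.000000=0.4321; V=1.111111+0.432099+0.432099=1.9753
k=4 src: inc=0.432099, refl=0.432099·0.777778=0.3361; V=1.543210+0.432099+0.336077=2.3114
k=5 load: inc=0.336077, refl=0.336077·1.000000=0.3361; V=1.975309+0.336077+0.336077=2.6475

0 0 source 0.5556
1 2 load 1.1111
2 4 source 1.5432
3 6 load 1.9753
4 8 source 2.3114
5 10 load 2.6475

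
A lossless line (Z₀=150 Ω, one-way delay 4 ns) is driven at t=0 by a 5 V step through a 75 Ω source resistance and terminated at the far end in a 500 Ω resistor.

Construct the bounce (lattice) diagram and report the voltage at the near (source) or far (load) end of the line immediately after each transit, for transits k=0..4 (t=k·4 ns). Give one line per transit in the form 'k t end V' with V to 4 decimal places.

Γ_L=0.538462, Γ_S=-0.333333; launch V₁=5·150/225=3.333333
k=0 src: V=3.3333
k=1 load: inc=3.333333, refl=3.333333·0.538462=1.7949; V=0.000000+3.333333+1.794872=5.1282
k=2 src: inc=1.794872, refl=1.794872·-0.333333=-0.5983; V=3.333333+1.794872+-0.598291=4.5299
k=3 load: inc=-0.598291, refl=-0.598291·0.538462=-0.3222; V=5.128205+-0.598291+-0.322156=4.2078
k=4 src: inc=-0.322156, refl=-0.322156·-0.333333=0.1074; V=4.529915+-0.322156+0.107385=4.3151

0 0 source 3.3333
1 4 load 5.1282
2 8 source 4.5299
3 12 load 4.2078
4 16 source 4.3151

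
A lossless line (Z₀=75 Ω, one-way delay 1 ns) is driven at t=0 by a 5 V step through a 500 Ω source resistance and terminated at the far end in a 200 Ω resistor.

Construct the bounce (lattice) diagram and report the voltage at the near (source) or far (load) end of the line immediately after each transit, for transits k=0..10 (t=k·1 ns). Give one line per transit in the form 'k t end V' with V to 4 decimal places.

0 0 source 0.6522
1 1 load 0.9486
2 2 source 1.1677
3 3 load 1.2673
4 4 source 1.3409
5 5 load 1.3744
6 6 source 1.3991
7 7 load 1.4104
8 8 source 1.4187
9 9 load 1.4225
10 10 source 1.4252

Γ_L=0.454545, Γ_S=0.739130; launch V₁=5·75/575=0.652174
k=0 src: V=0.6522
k=1 load: inc=0.652174, refl=0.652174·0.454545=0.2964; V=0.000000+0.652174+0.296443=0.9486
k=2 src: inc=0.296443, refl=0.296443·0.739130=0.2191; V=0.652174+0.296443+0.219110=1.1677
k=3 load: inc=0.219110, refl=0.219110·0.454545=0.0996; V=0.948617+0.219110+0.099595=1.2673
k=4 src: inc=0.099595, refl=0.099595·0.739130=0.0736; V=1.167726+0.099595+0.073614=1.3409
k=5 load: inc=0.073614, refl=0.073614·0.454545=0.0335; V=1.267322+0.073614+0.033461=1.3744
k=6 src: inc=0.033461, refl=0.033461·0.739130=0.0247; V=1.340936+0.033461+0.024732=1.3991
k=7 load: inc=0.024732, refl=0.024732·0.454545=0.0112; V=1.374397+0.024732+0.011242=1.4104
k=8 src: inc=0.011242, refl=0.011242·0.739130=0.0083; V=1.399129+0.011242+0.008309=1.4187
k=9 load: inc=0.008309, refl=0.008309·0.454545=0.0038; V=1.410370+0.008309+0.003777=1.4225
k=10 src: inc=0.003777, refl=0.003777·0.739130=0.0028; V=1.418680+0.003777+0.002792=1.4252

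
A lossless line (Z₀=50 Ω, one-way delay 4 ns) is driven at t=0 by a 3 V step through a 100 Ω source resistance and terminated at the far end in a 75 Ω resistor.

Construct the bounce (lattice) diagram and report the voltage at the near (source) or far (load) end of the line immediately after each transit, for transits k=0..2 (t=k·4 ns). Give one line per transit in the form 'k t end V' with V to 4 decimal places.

Γ_L=0.200000, Γ_S=0.333333; launch V₁=3·50/150=1.000000
k=0 src: V=1.0000
k=1 load: inc=1.000000, refl=1.000000·0.200000=0.2000; V=0.000000+1.000000+0.200000=1.2000
k=2 src: inc=0.200000, refl=0.200000·0.333333=0.0667; V=1.000000+0.200000+0.066667=1.2667

0 0 source 1.0000
1 4 load 1.2000
2 8 source 1.2667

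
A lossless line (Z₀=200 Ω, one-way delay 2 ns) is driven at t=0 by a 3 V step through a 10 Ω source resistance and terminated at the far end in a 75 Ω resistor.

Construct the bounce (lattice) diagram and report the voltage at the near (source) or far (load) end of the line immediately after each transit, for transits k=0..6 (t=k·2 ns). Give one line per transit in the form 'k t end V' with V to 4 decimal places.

Γ_L=-0.454545, Γ_S=-0.904762; launch V₁=3·200/210=2.857143
k=0 src: V=2.8571
k=1 load: inc=2.857143, refl=2.857143·-0.454545=-1.2987; V=0.000000+2.857143+-1.298701=1.5584
k=2 src: inc=-1.298701, refl=-1.298701·-0.904762=1.1750; V=2.857143+-1.298701+1.175015=2.7335
k=3 load: inc=1.175015, refl=1.175015·-0.454545=-0.5341; V=1.558442+1.175015+-0.534098=2.1994
k=4 src: inc=-0.534098, refl=-0.534098·-0.904762=0.4832; V=2.733457+-0.534098+0.483231=2.6826
k=5 load: inc=0.483231, refl=0.483231·-0.454545=-0.2197; V=2.199359+0.483231+-0.219651=2.4629
k=6 src: inc=-0.219651, refl=-0.219651·-0.904762=0.1987; V=2.682591+-0.219651+0.198732=2.6617

0 0 source 2.8571
1 2 load 1.5584
2 4 source 2.7335
3 6 load 2.1994
4 8 source 2.6826
5 10 load 2.4629
6 12 source 2.6617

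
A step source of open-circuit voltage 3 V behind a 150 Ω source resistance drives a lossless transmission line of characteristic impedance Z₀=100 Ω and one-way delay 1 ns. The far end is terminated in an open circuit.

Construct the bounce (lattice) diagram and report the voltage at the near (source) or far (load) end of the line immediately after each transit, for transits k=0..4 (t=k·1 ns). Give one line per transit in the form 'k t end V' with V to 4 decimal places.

0 0 source 1.2000
1 1 load 2.4000
2 2 source 2.6400
3 3 load 2.8800
4 4 source 2.9280

Γ_L=1.000000, Γ_S=0.200000; launch V₁=3·100/250=1.200000
k=0 src: V=1.2000
k=1 load: inc=1.200000, refl=1.200000·1.000000=1.2000; V=0.000000+1.200000+1.200000=2.4000
k=2 src: inc=1.200000, refl=1.200000·0.200000=0.2400; V=1.200000+1.200000+0.240000=2.6400
k=3 load: inc=0.240000, refl=0.240000·1.000000=0.2400; V=2.400000+0.240000+0.240000=2.8800
k=4 src: inc=0.240000, refl=0.240000·0.200000=0.0480; V=2.640000+0.240000+0.048000=2.9280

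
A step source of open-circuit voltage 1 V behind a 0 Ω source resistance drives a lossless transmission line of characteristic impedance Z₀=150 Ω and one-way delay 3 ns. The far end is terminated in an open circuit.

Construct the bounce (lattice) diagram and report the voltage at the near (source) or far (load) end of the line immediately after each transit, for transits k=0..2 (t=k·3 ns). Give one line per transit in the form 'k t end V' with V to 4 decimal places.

Γ_L=1.000000, Γ_S=-1.000000; launch V₁=1·150/150=1.000000
k=0 src: V=1.0000
k=1 load: inc=1.000000, refl=1.000000·1.000000=1.0000; V=0.000000+1.000000+1.000000=2.0000
k=2 src: inc=1.000000, refl=1.000000·-1.000000=-1.0000; V=1.000000+1.000000+-1.000000=1.0000

0 0 source 1.0000
1 3 load 2.0000
2 6 source 1.0000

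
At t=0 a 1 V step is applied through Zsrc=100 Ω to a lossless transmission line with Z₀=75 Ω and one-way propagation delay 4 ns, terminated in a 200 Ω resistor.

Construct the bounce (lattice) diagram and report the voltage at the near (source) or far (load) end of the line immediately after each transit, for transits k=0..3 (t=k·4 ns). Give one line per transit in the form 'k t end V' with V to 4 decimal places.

Γ_L=0.454545, Γ_S=0.142857; launch V₁=1·75/175=0.428571
k=0 src: V=0.4286
k=1 load: inc=0.428571, refl=0.428571·0.454545=0.1948; V=0.000000+0.428571+0.194805=0.6234
k=2 src: inc=0.194805, refl=0.194805·0.142857=0.0278; V=0.428571+0.194805+0.027829=0.6512
k=3 load: inc=0.027829, refl=0.027829·0.454545=0.0126; V=0.623377+0.027829+0.012650=0.6639

0 0 source 0.4286
1 4 load 0.6234
2 8 source 0.6512
3 12 load 0.6639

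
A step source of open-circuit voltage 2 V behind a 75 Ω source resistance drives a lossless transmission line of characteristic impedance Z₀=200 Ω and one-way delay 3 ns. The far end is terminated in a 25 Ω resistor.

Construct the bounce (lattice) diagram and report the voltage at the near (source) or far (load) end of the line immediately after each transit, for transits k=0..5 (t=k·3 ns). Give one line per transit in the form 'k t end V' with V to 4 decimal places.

Γ_L=-0.777778, Γ_S=-0.454545; launch V₁=2·200/275=1.454545
k=0 src: V=1.4545
k=1 load: inc=1.454545, refl=1.454545·-0.777778=-1.1313; V=0.000000+1.454545+-1.131313=0.3232
k=2 src: inc=-1.131313, refl=-1.131313·-0.454545=0.5142; V=1.454545+-1.131313+0.514233=0.8375
k=3 load: inc=0.514233, refl=0.514233·-0.777778=-0.4000; V=0.323232+0.514233+-0.399959=0.4375
k=4 src: inc=-0.399959, refl=-0.399959·-0.454545=0.1818; V=0.837466+-0.399959+0.181800=0.6193
k=5 load: inc=0.181800, refl=0.181800·-0.777778=-0.1414; V=0.437506+0.181800+-0.141400=0.4779

0 0 source 1.4545
1 3 load 0.3232
2 6 source 0.8375
3 9 load 0.4375
4 12 source 0.6193
5 15 load 0.4779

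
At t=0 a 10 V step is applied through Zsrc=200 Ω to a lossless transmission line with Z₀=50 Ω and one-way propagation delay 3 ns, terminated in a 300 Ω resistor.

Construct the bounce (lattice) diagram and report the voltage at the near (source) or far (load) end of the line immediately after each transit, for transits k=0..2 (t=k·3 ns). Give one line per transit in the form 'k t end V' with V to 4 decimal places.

0 0 source 2.0000
1 3 load 3.4286
2 6 source 4.2857

Γ_L=0.714286, Γ_S=0.600000; launch V₁=10·50/250=2.000000
k=0 src: V=2.0000
k=1 load: inc=2.000000, refl=2.000000·0.714286=1.4286; V=0.000000+2.000000+1.428571=3.4286
k=2 src: inc=1.428571, refl=1.428571·0.600000=0.8571; V=2.000000+1.428571+0.857143=4.2857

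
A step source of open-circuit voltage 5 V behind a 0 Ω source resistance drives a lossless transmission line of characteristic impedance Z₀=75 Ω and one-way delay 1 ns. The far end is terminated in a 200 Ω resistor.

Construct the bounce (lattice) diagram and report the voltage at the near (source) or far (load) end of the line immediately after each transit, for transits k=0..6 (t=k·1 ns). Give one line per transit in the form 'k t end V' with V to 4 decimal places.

Γ_L=0.454545, Γ_S=-1.000000; launch V₁=5·75/75=5.000000
k=0 src: V=5.0000
k=1 load: inc=5.000000, refl=5.000000·0.454545=2.2727; V=0.000000+5.000000+2.272727=7.2727
k=2 src: inc=2.272727, refl=2.272727·-1.000000=-2.2727; V=5.000000+2.272727+-2.272727=5.0000
k=3 load: inc=-2.272727, refl=-2.272727·0.454545=-1.0331; V=7.272727+-2.272727+-1.033058=3.9669
k=4 src: inc=-1.033058, refl=-1.033058·-1.000000=1.0331; V=5.000000+-1.033058+1.033058=5.0000
k=5 load: inc=1.033058, refl=1.033058·0.454545=0.4696; V=3.966942+1.033058+0.469572=5.4696
k=6 src: inc=0.469572, refl=0.469572·-1.000000=-0.4696; V=5.000000+0.469572+-0.469572=5.0000

0 0 source 5.0000
1 1 load 7.2727
2 2 source 5.0000
3 3 load 3.9669
4 4 source 5.0000
5 5 load 5.4696
6 6 source 5.0000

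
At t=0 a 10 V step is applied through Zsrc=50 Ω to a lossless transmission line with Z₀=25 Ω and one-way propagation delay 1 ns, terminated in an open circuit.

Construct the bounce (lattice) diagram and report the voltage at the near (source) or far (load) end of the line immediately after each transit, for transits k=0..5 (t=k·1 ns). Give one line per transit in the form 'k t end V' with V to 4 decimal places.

Γ_L=1.000000, Γ_S=0.333333; launch V₁=10·25/75=3.333333
k=0 src: V=3.3333
k=1 load: inc=3.333333, refl=3.333333·1.000000=3.3333; V=0.000000+3.333333+3.333333=6.6667
k=2 src: inc=3.333333, refl=3.333333·0.333333=1.1111; V=3.333333+3.333333+1.111111=7.7778
k=3 load: inc=1.111111, refl=1.111111·1.000000=1.1111; V=6.666667+1.111111+1.111111=8.8889
k=4 src: inc=1.111111, refl=1.111111·0.333333=0.3704; V=7.777778+1.111111+0.370370=9.2593
k=5 load: inc=0.370370, refl=0.370370·1.000000=0.3704; V=8.888889+0.370370+0.370370=9.6296

0 0 source 3.3333
1 1 load 6.6667
2 2 source 7.7778
3 3 load 8.8889
4 4 source 9.2593
5 5 load 9.6296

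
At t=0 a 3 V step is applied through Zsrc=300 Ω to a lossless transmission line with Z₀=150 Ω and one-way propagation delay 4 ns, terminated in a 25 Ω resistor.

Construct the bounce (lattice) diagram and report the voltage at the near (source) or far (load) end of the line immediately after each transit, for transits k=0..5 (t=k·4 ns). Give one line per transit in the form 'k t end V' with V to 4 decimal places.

Γ_L=-0.714286, Γ_S=0.333333; launch V₁=3·150/450=1.000000
k=0 src: V=1.0000
k=1 load: inc=1.000000, refl=1.000000·-0.714286=-0.7143; V=0.000000+1.000000+-0.714286=0.2857
k=2 src: inc=-0.714286, refl=-0.714286·0.333333=-0.2381; V=1.000000+-0.714286+-0.238095=0.0476
k=3 load: inc=-0.238095, refl=-0.238095·-0.714286=0.1701; V=0.285714+-0.238095+0.170068=0.2177
k=4 src: inc=0.170068, refl=0.170068·0.333333=0.0567; V=0.047619+0.170068+0.056689=0.2744
k=5 load: inc=0.056689, refl=0.056689·-0.714286=-0.0405; V=0.217687+0.056689+-0.040492=0.2339

0 0 source 1.0000
1 4 load 0.2857
2 8 source 0.0476
3 12 load 0.2177
4 16 source 0.2744
5 20 load 0.2339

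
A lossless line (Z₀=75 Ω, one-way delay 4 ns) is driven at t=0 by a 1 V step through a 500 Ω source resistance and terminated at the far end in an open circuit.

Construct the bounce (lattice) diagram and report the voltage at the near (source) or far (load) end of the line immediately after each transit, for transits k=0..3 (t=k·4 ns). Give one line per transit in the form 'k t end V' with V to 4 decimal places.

0 0 source 0.1304
1 4 load 0.2609
2 8 source 0.3573
3 12 load 0.4537

Γ_L=1.000000, Γ_S=0.739130; launch V₁=1·75/575=0.130435
k=0 src: V=0.1304
k=1 load: inc=0.130435, refl=0.130435·1.000000=0.1304; V=0.000000+0.130435+0.130435=0.2609
k=2 src: inc=0.130435, refl=0.130435·0.739130=0.0964; V=0.130435+0.130435+0.096408=0.3573
k=3 load: inc=0.096408, refl=0.096408·1.000000=0.0964; V=0.260870+0.096408+0.096408=0.4537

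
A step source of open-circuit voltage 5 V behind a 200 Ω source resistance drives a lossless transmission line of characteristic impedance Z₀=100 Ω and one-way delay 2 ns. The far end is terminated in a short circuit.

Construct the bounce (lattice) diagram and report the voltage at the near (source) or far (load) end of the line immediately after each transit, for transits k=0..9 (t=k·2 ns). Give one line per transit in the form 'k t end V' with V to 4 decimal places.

0 0 source 1.6667
1 2 load 0.0000
2 4 source -0.5556
3 6 load 0.0000
4 8 source 0.1852
5 10 load 0.0000
6 12 source -0.0617
7 14 load 0.0000
8 16 source 0.0206
9 18 load 0.0000

Γ_L=-1.000000, Γ_S=0.333333; launch V₁=5·100/300=1.666667
k=0 src: V=1.6667
k=1 load: inc=1.666667, refl=1.666667·-1.000000=-1.6667; V=0.000000+1.666667+-1.666667=0.0000
k=2 src: inc=-1.666667, refl=-1.666667·0.333333=-0.5556; V=1.666667+-1.666667+-0.555556=-0.5556
k=3 load: inc=-0.555556, refl=-0.555556·-1.000000=0.5556; V=0.000000+-0.555556+0.555556=0.0000
k=4 src: inc=0.555556, refl=0.555556·0.333333=0.1852; V=-0.555556+0.555556+0.185185=0.1852
k=5 load: inc=0.185185, refl=0.185185·-1.000000=-0.1852; V=0.000000+0.185185+-0.185185=0.0000
k=6 src: inc=-0.185185, refl=-0.185185·0.333333=-0.0617; V=0.185185+-0.185185+-0.061728=-0.0617
k=7 load: inc=-0.061728, refl=-0.061728·-1.000000=0.0617; V=0.000000+-0.061728+0.061728=0.0000
k=8 src: inc=0.061728, refl=0.061728·0.333333=0.0206; V=-0.061728+0.061728+0.020576=0.0206
k=9 load: inc=0.020576, refl=0.020576·-1.000000=-0.0206; V=0.000000+0.020576+-0.020576=0.0000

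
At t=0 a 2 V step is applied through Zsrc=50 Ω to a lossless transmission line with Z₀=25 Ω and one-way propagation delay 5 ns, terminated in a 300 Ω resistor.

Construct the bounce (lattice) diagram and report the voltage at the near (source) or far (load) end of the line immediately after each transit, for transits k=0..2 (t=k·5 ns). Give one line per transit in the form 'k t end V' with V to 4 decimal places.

Γ_L=0.846154, Γ_S=0.333333; launch V₁=2·25/75=0.666667
k=0 src: V=0.6667
k=1 load: inc=0.666667, refl=0.666667·0.846154=0.5641; V=0.000000+0.666667+0.564103=1.2308
k=2 src: inc=0.564103, refl=0.564103·0.333333=0.1880; V=0.666667+0.564103+0.188034=1.4188

0 0 source 0.6667
1 5 load 1.2308
2 10 source 1.4188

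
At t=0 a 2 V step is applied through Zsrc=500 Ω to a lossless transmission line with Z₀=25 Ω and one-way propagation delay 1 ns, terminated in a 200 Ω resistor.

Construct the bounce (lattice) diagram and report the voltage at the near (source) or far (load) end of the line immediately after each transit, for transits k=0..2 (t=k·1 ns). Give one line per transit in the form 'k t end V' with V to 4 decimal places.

0 0 source 0.0952
1 1 load 0.1693
2 2 source 0.2363

Γ_L=0.777778, Γ_S=0.904762; launch V₁=2·25/525=0.095238
k=0 src: V=0.0952
k=1 load: inc=0.095238, refl=0.095238·0.777778=0.0741; V=0.000000+0.095238+0.074074=0.1693
k=2 src: inc=0.074074, refl=0.074074·0.904762=0.0670; V=0.095238+0.074074+0.067019=0.2363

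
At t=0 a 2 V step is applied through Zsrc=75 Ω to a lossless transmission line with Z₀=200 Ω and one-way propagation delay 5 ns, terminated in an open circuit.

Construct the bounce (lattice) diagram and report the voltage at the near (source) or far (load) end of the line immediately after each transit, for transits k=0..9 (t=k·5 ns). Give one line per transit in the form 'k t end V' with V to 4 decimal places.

Γ_L=1.000000, Γ_S=-0.454545; launch V₁=2·200/275=1.454545
k=0 src: V=1.4545
k=1 load: inc=1.454545, refl=1.454545·1.000000=1.4545; V=0.000000+1.454545+1.454545=2.9091
k=2 src: inc=1.454545, refl=1.454545·-0.454545=-0.6612; V=1.454545+1.454545+-0.661157=2.2479
k=3 load: inc=-0.661157, refl=-0.661157·1.000000=-0.6612; V=2.909091+-0.661157+-0.661157=1.5868
k=4 src: inc=-0.661157, refl=-0.661157·-0.454545=0.3005; V=2.247934+-0.661157+0.300526=1.8873
k=5 load: inc=0.300526, refl=0.300526·1.000000=0.3005; V=1.586777+0.300526+0.300526=2.1878
k=6 src: inc=0.300526, refl=0.300526·-0.454545=-0.1366; V=1.887303+0.300526+-0.136603=2.0512
k=7 load: inc=-0.136603, refl=-0.136603·1.000000=-0.1366; V=2.187829+-0.136603+-0.136603=1.9146
k=8 src: inc=-0.136603, refl=-0.136603·-0.454545=0.0621; V=2.051226+-0.136603+0.062092=1.9767
k=9 load: inc=0.062092, refl=0.062092·1.000000=0.0621; V=1.914623+0.062092+0.062092=2.0388

0 0 source 1.4545
1 5 load 2.9091
2 10 source 2.2479
3 15 load 1.5868
4 20 source 1.8873
5 25 load 2.1878
6 30 source 2.0512
7 35 load 1.9146
8 40 source 1.9767
9 45 load 2.0388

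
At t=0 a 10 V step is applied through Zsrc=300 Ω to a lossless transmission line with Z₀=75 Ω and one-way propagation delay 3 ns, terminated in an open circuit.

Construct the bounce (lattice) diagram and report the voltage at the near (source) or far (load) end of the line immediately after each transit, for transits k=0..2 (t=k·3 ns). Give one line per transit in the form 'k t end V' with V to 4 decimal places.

0 0 source 2.0000
1 3 load 4.0000
2 6 source 5.2000

Γ_L=1.000000, Γ_S=0.600000; launch V₁=10·75/375=2.000000
k=0 src: V=2.0000
k=1 load: inc=2.000000, refl=2.000000·1.000000=2.0000; V=0.000000+2.000000+2.000000=4.0000
k=2 src: inc=2.000000, refl=2.000000·0.600000=1.2000; V=2.000000+2.000000+1.200000=5.2000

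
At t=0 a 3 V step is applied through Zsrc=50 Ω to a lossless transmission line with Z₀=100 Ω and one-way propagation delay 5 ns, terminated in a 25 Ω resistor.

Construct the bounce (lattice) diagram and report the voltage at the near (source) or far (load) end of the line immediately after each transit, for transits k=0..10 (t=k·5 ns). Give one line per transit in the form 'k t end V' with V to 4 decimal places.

Γ_L=-0.600000, Γ_S=-0.333333; launch V₁=3·100/150=2.000000
k=0 src: V=2.0000
k=1 load: inc=2.000000, refl=2.000000·-0.600000=-1.2000; V=0.000000+2.000000+-1.200000=0.8000
k=2 src: inc=-1.200000, refl=-1.200000·-0.333333=0.4000; V=2.000000+-1.200000+0.400000=1.2000
k=3 load: inc=0.400000, refl=0.400000·-0.600000=-0.2400; V=0.800000+0.400000+-0.240000=0.9600
k=4 src: inc=-0.240000, refl=-0.240000·-0.333333=0.0800; V=1.200000+-0.240000+0.080000=1.0400
k=5 load: inc=0.080000, refl=0.080000·-0.600000=-0.0480; V=0.960000+0.080000+-0.048000=0.9920
k=6 src: inc=-0.048000, refl=-0.048000·-0.333333=0.0160; V=1.040000+-0.048000+0.016000=1.0080
k=7 load: inc=0.016000, refl=0.016000·-0.600000=-0.0096; V=0.992000+0.016000+-0.009600=0.9984
k=8 src: inc=-0.009600, refl=-0.009600·-0.333333=0.0032; V=1.008000+-0.009600+0.003200=1.0016
k=9 load: inc=0.003200, refl=0.003200·-0.600000=-0.0019; V=0.998400+0.003200+-0.001920=0.9997
k=10 src: inc=-0.001920, refl=-0.001920·-0.333333=0.0006; V=1.001600+-0.001920+0.000640=1.0003

0 0 source 2.0000
1 5 load 0.8000
2 10 source 1.2000
3 15 load 0.9600
4 20 source 1.0400
5 25 load 0.9920
6 30 source 1.0080
7 35 load 0.9984
8 40 source 1.0016
9 45 load 0.9997
10 50 source 1.0003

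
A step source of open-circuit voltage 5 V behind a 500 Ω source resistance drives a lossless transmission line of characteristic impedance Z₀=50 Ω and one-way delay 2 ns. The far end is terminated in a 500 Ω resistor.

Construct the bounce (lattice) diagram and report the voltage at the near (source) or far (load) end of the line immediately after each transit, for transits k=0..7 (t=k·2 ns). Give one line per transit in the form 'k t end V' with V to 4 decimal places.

0 0 source 0.4545
1 2 load 0.8264
2 4 source 1.1307
3 6 load 1.3797
4 8 source 1.5834
5 10 load 1.7500
6 12 source 1.8864
7 14 load 1.9980

Γ_L=0.818182, Γ_S=0.818182; launch V₁=5·50/550=0.454545
k=0 src: V=0.4545
k=1 load: inc=0.454545, refl=0.454545·0.818182=0.3719; V=0.000000+0.454545+0.371901=0.8264
k=2 src: inc=0.371901, refl=0.371901·0.818182=0.3043; V=0.454545+0.371901+0.304282=1.1307
k=3 load: inc=0.304282, refl=0.304282·0.818182=0.2490; V=0.826446+0.304282+0.248958=1.3797
k=4 src: inc=0.248958, refl=0.248958·0.818182=0.2037; V=1.130729+0.248958+0.203693=1.5834
k=5 load: inc=0.203693, refl=0.203693·0.818182=0.1667; V=1.379687+0.203693+0.166658=1.7500
k=6 src: inc=0.166658, refl=0.166658·0.818182=0.1364; V=1.583380+0.166658+0.136357=1.8864
k=7 load: inc=0.136357, refl=0.136357·0.818182=0.1116; V=1.750039+0.136357+0.111565=1.9980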